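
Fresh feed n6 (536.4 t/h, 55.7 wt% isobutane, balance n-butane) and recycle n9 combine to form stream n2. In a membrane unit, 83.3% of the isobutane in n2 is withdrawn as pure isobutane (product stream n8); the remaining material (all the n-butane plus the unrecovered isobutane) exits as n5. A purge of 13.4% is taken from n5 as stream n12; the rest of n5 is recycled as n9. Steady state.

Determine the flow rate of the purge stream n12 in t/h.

n-butane enters only via n6 and leaves only via the purge: 536.4×0.443 = 0.134×(n-butane in n5), and the membrane unit passes all n-butane, so n-butane in n2 = n-butane in n5 = 1773.3 t/h.
isobutane in n2: m_A = 536.4×0.557 + (1−0.134)·(1−0.833)·m_A, so m_A = 298.77/0.8554 = 349.29 t/h.
n5 = (1−0.833)×349.29 + 1773.3 = 1831.7 t/h.
Purge n12 = 0.134×1831.7 = 245.44 t/h.

245.4 t/h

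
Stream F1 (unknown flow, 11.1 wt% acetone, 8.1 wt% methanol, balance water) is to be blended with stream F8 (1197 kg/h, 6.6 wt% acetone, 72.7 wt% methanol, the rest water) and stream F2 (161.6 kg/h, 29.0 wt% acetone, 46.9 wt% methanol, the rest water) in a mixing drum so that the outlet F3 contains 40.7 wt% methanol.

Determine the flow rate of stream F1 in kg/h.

1206 kg/h

Let F1 be the unknown flow. Total out = 1358.6 + F1.
methanol balance: 946.01 + 0.081·F1 = 0.407·(1358.6 + F1)
(0.081 − 0.407)·F1 = 0.407×1358.6 − 946.01 = -393.06
F1 = -393.06 / -0.326 = 1205.7 kg/h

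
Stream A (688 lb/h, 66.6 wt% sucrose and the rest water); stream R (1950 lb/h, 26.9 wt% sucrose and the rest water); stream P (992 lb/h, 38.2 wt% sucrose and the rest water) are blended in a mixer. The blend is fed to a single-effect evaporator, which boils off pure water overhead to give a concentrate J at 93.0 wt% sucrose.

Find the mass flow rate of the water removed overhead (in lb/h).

2166 lb/h

sucrose entering = 688×0.666 + 1950×0.269 + 992×0.382 = 1361.7 lb/h.
All sucrose reports to J, so J = 1361.7/0.930 = 1464.2 lb/h.
Total feed = 3630 lb/h; overhead = 3630 − 1464.2 = 2165.8 lb/h.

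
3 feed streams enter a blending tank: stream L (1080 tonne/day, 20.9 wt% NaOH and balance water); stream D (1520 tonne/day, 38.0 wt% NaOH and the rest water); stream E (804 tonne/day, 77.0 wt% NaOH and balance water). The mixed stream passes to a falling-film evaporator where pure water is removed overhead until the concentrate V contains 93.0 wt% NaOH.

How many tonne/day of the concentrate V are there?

1529 tonne/day

NaOH entering = 1080×0.209 + 1520×0.380 + 804×0.770 = 1422.4 tonne/day.
All NaOH reports to V, so V = 1422.4/0.930 = 1529.5 tonne/day.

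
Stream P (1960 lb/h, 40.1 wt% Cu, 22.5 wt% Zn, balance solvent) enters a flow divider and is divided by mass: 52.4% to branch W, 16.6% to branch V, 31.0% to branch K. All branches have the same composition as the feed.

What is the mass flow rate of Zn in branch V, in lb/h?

73.21 lb/h

Branch V total = 0.166×1960 = 325.36 lb/h.
Zn in V = 0.225×325.36 = 73.206 lb/h.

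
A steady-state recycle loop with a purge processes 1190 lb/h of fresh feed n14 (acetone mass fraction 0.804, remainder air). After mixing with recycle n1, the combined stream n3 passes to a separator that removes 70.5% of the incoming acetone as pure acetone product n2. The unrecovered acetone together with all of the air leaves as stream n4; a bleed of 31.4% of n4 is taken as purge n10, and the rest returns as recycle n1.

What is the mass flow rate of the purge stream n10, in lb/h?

344.4 lb/h

air enters only via n14 and leaves only via the purge: 1190×0.196 = 0.314×(air in n4), and the separator passes all air, so air in n3 = air in n4 = 742.8 lb/h.
acetone in n3: m_A = 1190×0.804 + (1−0.314)·(1−0.705)·m_A, so m_A = 956.76/0.7976 = 1199.5 lb/h.
n4 = (1−0.705)×1199.5 + 742.8 = 1096.7 lb/h.
Purge n10 = 0.314×1096.7 = 344.35 lb/h.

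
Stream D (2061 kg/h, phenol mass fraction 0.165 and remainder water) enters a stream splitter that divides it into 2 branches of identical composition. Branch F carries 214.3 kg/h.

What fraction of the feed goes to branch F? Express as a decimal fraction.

0.104

Fraction to F = 214.3/2061 = 0.1040.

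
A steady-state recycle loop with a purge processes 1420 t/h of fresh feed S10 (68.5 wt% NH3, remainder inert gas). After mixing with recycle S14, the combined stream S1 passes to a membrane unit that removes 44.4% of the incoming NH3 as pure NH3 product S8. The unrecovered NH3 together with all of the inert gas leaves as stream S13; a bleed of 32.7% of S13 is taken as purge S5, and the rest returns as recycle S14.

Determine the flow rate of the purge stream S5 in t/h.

729.9 t/h

inert gas enters only via S10 and leaves only via the purge: 1420×0.315 = 0.327×(inert gas in S13), and the membrane unit passes all inert gas, so inert gas in S1 = inert gas in S13 = 1367.9 t/h.
NH3 in S1: m_A = 1420×0.685 + (1−0.327)·(1−0.444)·m_A, so m_A = 972.7/0.6258 = 1554.3 t/h.
S13 = (1−0.444)×1554.3 + 1367.9 = 2232.1 t/h.
Purge S5 = 0.327×2232.1 = 729.89 t/h.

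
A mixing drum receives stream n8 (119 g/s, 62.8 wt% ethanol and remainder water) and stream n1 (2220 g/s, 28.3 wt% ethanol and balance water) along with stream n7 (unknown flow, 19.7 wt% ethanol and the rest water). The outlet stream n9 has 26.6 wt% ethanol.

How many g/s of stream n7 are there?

1171 g/s

Let n7 be the unknown flow. Total out = 2339 + n7.
ethanol balance: 702.99 + 0.197·n7 = 0.266·(2339 + n7)
(0.197 − 0.266)·n7 = 0.266×2339 − 702.99 = -80.818
n7 = -80.818 / -0.069 = 1171.3 g/s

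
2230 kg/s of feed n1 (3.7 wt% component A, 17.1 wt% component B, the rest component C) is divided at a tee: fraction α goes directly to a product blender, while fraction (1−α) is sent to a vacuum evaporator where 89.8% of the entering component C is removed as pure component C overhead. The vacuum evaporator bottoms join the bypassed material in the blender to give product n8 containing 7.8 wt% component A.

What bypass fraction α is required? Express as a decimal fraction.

All 2230×0.037 = 82.51 kg/s of component A reaches n8, so n8 = 82.51/0.078 = 1057.8 kg/s and vapour = 1172.2 kg/s.
The evaporator receives (1−α)·2230 of feed at 0.792 component C and removes 0.898 of that component C:
0.898×0.792×(1−α)×2230 = 1172.2
(1−α) = 1172.2/1586 = 0.7391;  α = 0.2609.

0.261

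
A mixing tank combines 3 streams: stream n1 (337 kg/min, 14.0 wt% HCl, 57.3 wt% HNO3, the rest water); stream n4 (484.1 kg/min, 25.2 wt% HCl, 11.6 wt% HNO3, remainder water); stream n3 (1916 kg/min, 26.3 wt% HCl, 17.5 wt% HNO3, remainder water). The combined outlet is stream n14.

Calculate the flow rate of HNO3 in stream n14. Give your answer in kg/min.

584.6 kg/min

HNO3 out = HNO3 in = 337×0.573 + 484.1×0.116 + 1916×0.175 = 584.56 kg/min.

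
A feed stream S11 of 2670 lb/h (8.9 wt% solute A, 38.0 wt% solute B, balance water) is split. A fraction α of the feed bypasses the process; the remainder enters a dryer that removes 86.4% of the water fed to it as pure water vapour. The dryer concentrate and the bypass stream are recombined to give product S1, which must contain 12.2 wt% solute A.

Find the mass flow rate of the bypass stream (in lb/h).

1096 lb/h

All 2670×0.089 = 237.63 lb/h of solute A reaches S1, so S1 = 237.63/0.122 = 1947.8 lb/h and vapour = 722.21 lb/h.
The evaporator receives (1−α)·2670 of feed at 0.531 water and removes 0.864 of that water:
0.864×0.531×(1−α)×2670 = 722.21
(1−α) = 722.21/1225 = 0.5896;  α = 0.4104.
Bypass flow = 0.4104×2670 = 1095.8 lb/h.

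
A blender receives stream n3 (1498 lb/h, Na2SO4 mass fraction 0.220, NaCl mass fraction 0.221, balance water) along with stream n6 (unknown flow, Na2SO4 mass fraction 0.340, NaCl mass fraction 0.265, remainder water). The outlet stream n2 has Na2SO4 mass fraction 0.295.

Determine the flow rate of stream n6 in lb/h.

Let n6 be the unknown flow. Total out = 1498 + n6.
Na2SO4 balance: 329.56 + 0.340·n6 = 0.295·(1498 + n6)
(0.340 − 0.295)·n6 = 0.295×1498 − 329.56 = 112.35
n6 = 112.35 / 0.045 = 2496.7 lb/h

2497 lb/h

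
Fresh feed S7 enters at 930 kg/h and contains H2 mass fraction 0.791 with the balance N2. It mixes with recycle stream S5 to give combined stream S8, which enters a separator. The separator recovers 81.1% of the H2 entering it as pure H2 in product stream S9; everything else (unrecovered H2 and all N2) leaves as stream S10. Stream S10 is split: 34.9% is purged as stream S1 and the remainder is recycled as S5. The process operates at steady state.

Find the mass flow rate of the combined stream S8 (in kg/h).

N2 enters only via S7 and leaves only via the purge: 930×0.209 = 0.349×(N2 in S10), and the separator passes all N2, so N2 in S8 = N2 in S10 = 556.93 kg/h.
H2 in S8: m_A = 930×0.791 + (1−0.349)·(1−0.811)·m_A, so m_A = 735.63/0.8770 = 838.84 kg/h.
S8 = 838.84 + 556.93 = 1395.8 kg/h.

1396 kg/h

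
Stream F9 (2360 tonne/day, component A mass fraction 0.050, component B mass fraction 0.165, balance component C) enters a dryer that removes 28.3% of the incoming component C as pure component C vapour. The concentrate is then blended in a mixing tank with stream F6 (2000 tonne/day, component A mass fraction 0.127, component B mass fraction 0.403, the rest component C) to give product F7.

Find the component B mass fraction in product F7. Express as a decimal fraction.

Vapour removed = 0.283×0.785×2360 = 524.29 tonne/day; concentrate = 1835.7 tonne/day.
component B reaching the mixer = 389.4 (from concentrate) + 2000×0.403 = 1195.4 tonne/day.
Product flow = 1835.7 + 2000 = 3835.7 tonne/day; component B fraction = 0.312.

0.312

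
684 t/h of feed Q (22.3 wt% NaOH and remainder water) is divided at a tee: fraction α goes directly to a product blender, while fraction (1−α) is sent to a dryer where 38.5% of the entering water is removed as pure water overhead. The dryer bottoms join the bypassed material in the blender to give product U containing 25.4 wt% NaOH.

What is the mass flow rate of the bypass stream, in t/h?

404.9 t/h

All 684×0.223 = 152.53 t/h of NaOH reaches U, so U = 152.53/0.254 = 600.52 t/h and vapour = 83.48 t/h.
The evaporator receives (1−α)·684 of feed at 0.777 water and removes 0.385 of that water:
0.385×0.777×(1−α)×684 = 83.48
(1−α) = 83.48/204.62 = 0.4080;  α = 0.5920.
Bypass flow = 0.5920×684 = 404.94 t/h.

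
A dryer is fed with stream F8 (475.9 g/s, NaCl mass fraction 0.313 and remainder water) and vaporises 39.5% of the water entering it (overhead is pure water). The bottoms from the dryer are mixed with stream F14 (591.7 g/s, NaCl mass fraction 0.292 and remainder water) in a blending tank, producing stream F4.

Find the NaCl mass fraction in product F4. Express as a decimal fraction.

0.343

Vapour removed = 0.395×0.687×475.9 = 129.14 g/s; concentrate = 346.76 g/s.
NaCl reaching the mixer = 148.96 (from concentrate) + 591.7×0.292 = 321.73 g/s.
Product flow = 346.76 + 591.7 = 938.46 g/s; NaCl fraction = 0.343.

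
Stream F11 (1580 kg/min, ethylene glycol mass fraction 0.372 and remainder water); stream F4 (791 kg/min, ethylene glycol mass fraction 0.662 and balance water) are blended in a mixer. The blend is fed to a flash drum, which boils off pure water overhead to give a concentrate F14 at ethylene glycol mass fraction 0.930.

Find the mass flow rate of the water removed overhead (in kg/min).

ethylene glycol entering = 1580×0.372 + 791×0.662 = 1111.4 kg/min.
All ethylene glycol reports to F14, so F14 = 1111.4/0.930 = 1195.1 kg/min.
Total feed = 2371 kg/min; overhead = 2371 − 1195.1 = 1175.9 kg/min.

1176 kg/min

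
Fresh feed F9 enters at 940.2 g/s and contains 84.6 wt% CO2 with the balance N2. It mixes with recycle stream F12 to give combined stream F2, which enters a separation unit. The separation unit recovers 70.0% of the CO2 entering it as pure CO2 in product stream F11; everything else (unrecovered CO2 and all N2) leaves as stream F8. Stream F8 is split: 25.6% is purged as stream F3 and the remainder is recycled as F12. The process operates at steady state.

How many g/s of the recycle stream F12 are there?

N2 enters only via F9 and leaves only via the purge: 940.2×0.154 = 0.256×(N2 in F8), and the separation unit passes all N2, so N2 in F2 = N2 in F8 = 565.59 g/s.
CO2 in F2: m_A = 940.2×0.846 + (1−0.256)·(1−0.700)·m_A, so m_A = 795.41/0.7768 = 1024 g/s.
F8 = (1−0.700)×1024 + 565.59 = 872.78 g/s.
Recycle F12 = (1−0.256)×872.78 = 649.35 g/s.

649.3 g/s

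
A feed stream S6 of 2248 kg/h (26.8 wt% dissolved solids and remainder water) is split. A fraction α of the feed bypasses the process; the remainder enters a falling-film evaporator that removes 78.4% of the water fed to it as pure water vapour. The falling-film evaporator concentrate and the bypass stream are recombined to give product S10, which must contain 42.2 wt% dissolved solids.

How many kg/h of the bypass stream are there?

818.5 kg/h

All 2248×0.268 = 602.46 kg/h of dissolved solids reaches S10, so S10 = 602.46/0.422 = 1427.6 kg/h and vapour = 820.36 kg/h.
The evaporator receives (1−α)·2248 of feed at 0.732 water and removes 0.784 of that water:
0.784×0.732×(1−α)×2248 = 820.36
(1−α) = 820.36/1290.1 = 0.6359;  α = 0.3641.
Bypass flow = 0.3641×2248 = 818.52 kg/h.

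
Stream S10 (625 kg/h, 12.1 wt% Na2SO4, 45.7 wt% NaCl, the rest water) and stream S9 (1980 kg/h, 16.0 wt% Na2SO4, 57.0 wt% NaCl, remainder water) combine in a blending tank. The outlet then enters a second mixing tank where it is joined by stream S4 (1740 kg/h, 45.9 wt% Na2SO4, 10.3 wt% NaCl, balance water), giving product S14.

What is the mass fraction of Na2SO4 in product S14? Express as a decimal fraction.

0.2741

Overall, product flow = 4345 kg/h.
Na2SO4 in = 625×0.121 + 1980×0.160 + 1740×0.459 = 1191.1 kg/h.
Na2SO4 fraction in S14 = 0.2741.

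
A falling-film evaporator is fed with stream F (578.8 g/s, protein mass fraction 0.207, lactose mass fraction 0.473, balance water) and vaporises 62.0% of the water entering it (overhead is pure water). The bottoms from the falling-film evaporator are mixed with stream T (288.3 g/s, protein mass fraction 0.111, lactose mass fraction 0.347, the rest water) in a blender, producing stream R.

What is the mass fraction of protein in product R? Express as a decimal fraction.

Vapour removed = 0.620×0.320×578.8 = 114.83 g/s; concentrate = 463.97 g/s.
protein reaching the mixer = 119.81 (from concentrate) + 288.3×0.111 = 151.81 g/s.
Product flow = 463.97 + 288.3 = 752.27 g/s; protein fraction = 0.202.

0.202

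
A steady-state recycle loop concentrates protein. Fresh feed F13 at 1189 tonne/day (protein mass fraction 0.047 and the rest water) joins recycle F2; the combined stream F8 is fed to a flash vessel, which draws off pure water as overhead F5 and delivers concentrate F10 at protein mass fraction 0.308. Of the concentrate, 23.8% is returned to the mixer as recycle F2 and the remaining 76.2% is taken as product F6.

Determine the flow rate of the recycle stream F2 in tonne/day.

Overall protein balance (none leaves overhead): protein in fresh feed = protein in product, i.e. 1189×0.047 = (1−0.238)·F10·0.308.
F10 = 55.883/(0.308×0.762) = 238.11 tonne/day.
Recycle F2 = 0.238×238.11 = 56.67 tonne/day.

56.67 tonne/day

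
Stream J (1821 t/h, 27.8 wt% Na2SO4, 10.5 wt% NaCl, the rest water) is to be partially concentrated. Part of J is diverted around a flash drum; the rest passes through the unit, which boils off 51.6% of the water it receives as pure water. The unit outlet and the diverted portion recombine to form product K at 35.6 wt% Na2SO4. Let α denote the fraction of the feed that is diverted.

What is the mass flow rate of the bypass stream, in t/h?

567.8 t/h

All 1821×0.278 = 506.24 t/h of Na2SO4 reaches K, so K = 506.24/0.356 = 1422 t/h and vapour = 398.98 t/h.
The evaporator receives (1−α)·1821 of feed at 0.617 water and removes 0.516 of that water:
0.516×0.617×(1−α)×1821 = 398.98
(1−α) = 398.98/579.76 = 0.6882;  α = 0.3118.
Bypass flow = 0.3118×1821 = 567.8 t/h.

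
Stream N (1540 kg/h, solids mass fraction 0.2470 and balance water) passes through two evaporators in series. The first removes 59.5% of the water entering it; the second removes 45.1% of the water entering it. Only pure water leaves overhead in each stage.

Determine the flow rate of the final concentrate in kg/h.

638.2 kg/h

water in feed = 1540×0.753 = 1159.6 kg/h.
After stage 1: water left = (1−0.595)×1159.6 = 469.65; stream total = 850.03 kg/h.
After stage 2: water left = (1−0.451)×469.65 = 257.84; final concentrate = 638.22 kg/h.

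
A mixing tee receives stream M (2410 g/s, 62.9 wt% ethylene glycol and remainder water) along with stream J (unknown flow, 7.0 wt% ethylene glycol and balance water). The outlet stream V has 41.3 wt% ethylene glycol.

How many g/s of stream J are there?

Let J be the unknown flow. Total out = 2410 + J.
ethylene glycol balance: 1515.9 + 0.070·J = 0.413·(2410 + J)
(0.070 − 0.413)·J = 0.413×2410 − 1515.9 = -520.56
J = -520.56 / -0.343 = 1517.7 g/s

1518 g/s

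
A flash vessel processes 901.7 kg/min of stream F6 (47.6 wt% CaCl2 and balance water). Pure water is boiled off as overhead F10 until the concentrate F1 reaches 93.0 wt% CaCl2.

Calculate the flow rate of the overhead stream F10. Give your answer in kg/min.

CaCl2 is conserved: 901.7×0.476 = 429.21 kg/min all reports to the concentrate.
Concentrate = 429.21/(target fraction) = 461.52 kg/min.
Overhead = 901.7 − 461.52 = 440.18 kg/min.

440.2 kg/min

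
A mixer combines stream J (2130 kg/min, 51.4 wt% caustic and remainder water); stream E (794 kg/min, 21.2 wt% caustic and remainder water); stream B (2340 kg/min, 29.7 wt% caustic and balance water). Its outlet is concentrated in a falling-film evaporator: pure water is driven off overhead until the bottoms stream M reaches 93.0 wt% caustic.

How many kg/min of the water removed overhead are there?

3158 kg/min

caustic entering = 2130×0.514 + 794×0.212 + 2340×0.297 = 1958.1 kg/min.
All caustic reports to M, so M = 1958.1/0.930 = 2105.5 kg/min.
Total feed = 5264 kg/min; overhead = 5264 − 2105.5 = 3158.5 kg/min.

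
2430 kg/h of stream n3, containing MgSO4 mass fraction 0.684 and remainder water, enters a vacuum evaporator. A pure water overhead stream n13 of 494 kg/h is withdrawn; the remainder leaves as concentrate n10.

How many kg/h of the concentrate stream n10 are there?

1936 kg/h

Concentrate = 2430 − 494 = 1936 kg/h.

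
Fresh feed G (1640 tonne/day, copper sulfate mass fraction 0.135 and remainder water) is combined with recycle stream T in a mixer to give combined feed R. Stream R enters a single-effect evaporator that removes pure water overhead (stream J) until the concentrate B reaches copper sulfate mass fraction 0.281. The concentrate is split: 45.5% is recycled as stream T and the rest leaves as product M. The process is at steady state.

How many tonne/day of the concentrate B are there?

Overall copper sulfate balance (none leaves overhead): copper sulfate in fresh feed = copper sulfate in product, i.e. 1640×0.135 = (1−0.455)·B·0.281.
B = 221.4/(0.281×0.545) = 1445.7 tonne/day.

1446 tonne/day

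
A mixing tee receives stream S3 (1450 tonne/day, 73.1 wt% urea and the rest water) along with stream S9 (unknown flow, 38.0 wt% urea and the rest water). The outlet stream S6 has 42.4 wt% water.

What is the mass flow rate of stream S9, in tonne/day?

1147 tonne/day

Let S9 be the unknown flow. Total out = 1450 + S9.
water balance: 390.05 + 0.620·S9 = 0.424·(1450 + S9)
(0.620 − 0.424)·S9 = 0.424×1450 − 390.05 = 224.75
S9 = 224.75 / 0.196 = 1146.7 tonne/day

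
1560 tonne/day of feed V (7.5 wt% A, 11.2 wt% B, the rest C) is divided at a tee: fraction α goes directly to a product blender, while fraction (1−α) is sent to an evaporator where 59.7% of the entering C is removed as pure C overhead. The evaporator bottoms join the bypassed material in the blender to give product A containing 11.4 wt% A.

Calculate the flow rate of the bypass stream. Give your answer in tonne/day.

460.4 tonne/day

All 1560×0.075 = 117 tonne/day of A reaches A, so A = 117/0.114 = 1026.3 tonne/day and vapour = 533.68 tonne/day.
The evaporator receives (1−α)·1560 of feed at 0.813 C and removes 0.597 of that C:
0.597×0.813×(1−α)×1560 = 533.68
(1−α) = 533.68/757.16 = 0.7048;  α = 0.2952.
Bypass flow = 0.2952×1560 = 460.44 tonne/day.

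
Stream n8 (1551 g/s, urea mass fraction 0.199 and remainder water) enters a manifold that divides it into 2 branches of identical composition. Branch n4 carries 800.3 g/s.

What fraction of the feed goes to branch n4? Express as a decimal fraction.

0.516

Fraction to n4 = 800.3/1551 = 0.5160.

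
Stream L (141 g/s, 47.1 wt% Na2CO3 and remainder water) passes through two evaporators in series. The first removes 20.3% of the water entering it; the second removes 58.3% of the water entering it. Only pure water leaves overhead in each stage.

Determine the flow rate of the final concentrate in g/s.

91.2 g/s

water in feed = 141×0.529 = 74.589 g/s.
After stage 1: water left = (1−0.203)×74.589 = 59.447; stream total = 125.86 g/s.
After stage 2: water left = (1−0.583)×59.447 = 24.79; final concentrate = 91.201 g/s.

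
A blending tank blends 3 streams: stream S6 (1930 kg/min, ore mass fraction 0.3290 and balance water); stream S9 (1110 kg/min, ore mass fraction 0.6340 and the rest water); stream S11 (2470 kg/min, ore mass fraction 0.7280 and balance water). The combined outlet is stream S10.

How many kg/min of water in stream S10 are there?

2373 kg/min

water out = water in = 1930×0.671 + 1110×0.366 + 2470×0.272 = 2373.1 kg/min.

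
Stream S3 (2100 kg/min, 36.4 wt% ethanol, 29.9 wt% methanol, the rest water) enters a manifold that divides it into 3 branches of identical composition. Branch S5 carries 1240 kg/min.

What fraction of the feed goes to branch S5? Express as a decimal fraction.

Fraction to S5 = 1240/2100 = 0.5905.

0.590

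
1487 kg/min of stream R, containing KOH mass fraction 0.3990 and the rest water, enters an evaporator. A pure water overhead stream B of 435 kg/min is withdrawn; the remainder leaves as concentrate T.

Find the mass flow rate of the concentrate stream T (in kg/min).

Concentrate = 1487 − 435 = 1052 kg/min.

1052 kg/min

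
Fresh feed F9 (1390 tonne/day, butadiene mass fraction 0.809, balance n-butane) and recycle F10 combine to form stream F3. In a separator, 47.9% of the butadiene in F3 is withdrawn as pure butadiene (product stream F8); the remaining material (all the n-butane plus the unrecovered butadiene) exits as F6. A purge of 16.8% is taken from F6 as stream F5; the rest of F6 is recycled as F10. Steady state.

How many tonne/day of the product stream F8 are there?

butadiene in F3: m_A = 1390×0.809 + (1−0.168)·(1−0.479)·m_A, so m_A = 1124.5/0.5665 = 1984.9 tonne/day.
Product F8 = 0.479×1984.9 = 950.77 tonne/day.

950.8 tonne/day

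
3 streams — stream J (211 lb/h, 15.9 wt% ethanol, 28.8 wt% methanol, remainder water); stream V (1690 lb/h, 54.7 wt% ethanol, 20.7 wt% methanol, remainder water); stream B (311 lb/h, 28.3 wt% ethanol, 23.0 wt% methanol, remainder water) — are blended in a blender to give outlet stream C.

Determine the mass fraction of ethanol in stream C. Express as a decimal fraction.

0.473

Total flow out = 211 + 1690 + 311 = 2212 lb/h.
ethanol in = 211×0.159 + 1690×0.547 + 311×0.283 = 1046 lb/h.
ethanol mass fraction in C = 1046/2212 = 0.473.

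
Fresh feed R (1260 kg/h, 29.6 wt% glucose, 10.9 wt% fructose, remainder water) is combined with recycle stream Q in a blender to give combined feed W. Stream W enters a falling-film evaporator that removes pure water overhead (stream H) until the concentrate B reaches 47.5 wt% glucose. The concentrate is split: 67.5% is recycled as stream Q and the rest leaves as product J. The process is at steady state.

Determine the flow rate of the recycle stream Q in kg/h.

Overall glucose balance (none leaves overhead): glucose in fresh feed = glucose in product, i.e. 1260×0.296 = (1−0.675)·B·0.475.
B = 372.96/(0.475×0.325) = 2415.9 kg/h.
Recycle Q = 0.675×2415.9 = 1630.8 kg/h.

1631 kg/h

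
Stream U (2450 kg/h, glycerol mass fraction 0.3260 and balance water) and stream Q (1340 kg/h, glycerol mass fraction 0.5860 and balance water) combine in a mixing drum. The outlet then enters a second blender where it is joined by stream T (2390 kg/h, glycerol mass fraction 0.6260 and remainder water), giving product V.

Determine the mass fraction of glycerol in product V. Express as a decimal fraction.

Overall, product flow = 6180 kg/h.
glycerol in = 2450×0.326 + 1340×0.586 + 2390×0.626 = 3080.1 kg/h.
glycerol fraction in V = 0.4984.

0.4984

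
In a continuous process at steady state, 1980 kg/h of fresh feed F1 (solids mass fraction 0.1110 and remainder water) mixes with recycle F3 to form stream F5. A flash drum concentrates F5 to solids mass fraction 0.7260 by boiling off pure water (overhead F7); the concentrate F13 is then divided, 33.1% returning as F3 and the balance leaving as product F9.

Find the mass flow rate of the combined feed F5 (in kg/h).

Overall solids balance (none leaves overhead): solids in fresh feed = solids in product, i.e. 1980×0.111 = (1−0.331)·F13·0.726.
F13 = 219.78/(0.726×0.669) = 452.51 kg/h.
Recycle F3 = 0.331×452.51 = 149.78 kg/h.
Combined feed F5 = 1980 + 149.78 = 2129.8 kg/h.

2130 kg/h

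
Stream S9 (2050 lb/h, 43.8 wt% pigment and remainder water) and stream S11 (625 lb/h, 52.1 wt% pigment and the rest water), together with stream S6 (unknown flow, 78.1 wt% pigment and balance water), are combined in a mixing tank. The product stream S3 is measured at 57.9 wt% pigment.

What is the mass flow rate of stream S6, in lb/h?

Let S6 be the unknown flow. Total out = 2675 + S6.
pigment balance: 1223.5 + 0.781·S6 = 0.579·(2675 + S6)
(0.781 − 0.579)·S6 = 0.579×2675 − 1223.5 = 325.3
S6 = 325.3 / 0.202 = 1610.4 lb/h

1610 lb/h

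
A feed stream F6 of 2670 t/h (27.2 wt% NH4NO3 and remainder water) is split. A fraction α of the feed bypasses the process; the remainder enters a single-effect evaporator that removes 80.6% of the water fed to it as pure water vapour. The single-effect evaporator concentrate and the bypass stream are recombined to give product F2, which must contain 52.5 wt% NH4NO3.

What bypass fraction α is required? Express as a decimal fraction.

0.179

All 2670×0.272 = 726.24 t/h of NH4NO3 reaches F2, so F2 = 726.24/0.525 = 1383.3 t/h and vapour = 1286.7 t/h.
The evaporator receives (1−α)·2670 of feed at 0.728 water and removes 0.806 of that water:
0.806×0.728×(1−α)×2670 = 1286.7
(1−α) = 1286.7/1566.7 = 0.8213;  α = 0.1787.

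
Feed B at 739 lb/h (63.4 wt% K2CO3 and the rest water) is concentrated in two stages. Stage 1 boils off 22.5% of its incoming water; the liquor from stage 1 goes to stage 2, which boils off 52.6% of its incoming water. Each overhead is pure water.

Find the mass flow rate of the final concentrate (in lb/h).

water in feed = 739×0.366 = 270.47 lb/h.
After stage 1: water left = (1−0.225)×270.47 = 209.62; stream total = 678.14 lb/h.
After stage 2: water left = (1−0.526)×209.62 = 99.359; final concentrate = 567.88 lb/h.

567.9 lb/h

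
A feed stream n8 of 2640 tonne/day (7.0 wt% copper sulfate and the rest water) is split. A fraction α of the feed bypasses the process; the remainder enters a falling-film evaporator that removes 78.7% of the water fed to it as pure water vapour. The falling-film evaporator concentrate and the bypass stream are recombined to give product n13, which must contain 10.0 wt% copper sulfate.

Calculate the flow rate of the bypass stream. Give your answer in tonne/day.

1558 tonne/day

All 2640×0.070 = 184.8 tonne/day of copper sulfate reaches n13, so n13 = 184.8/0.100 = 1848 tonne/day and vapour = 792 tonne/day.
The evaporator receives (1−α)·2640 of feed at 0.930 water and removes 0.787 of that water:
0.787×0.930×(1−α)×2640 = 792
(1−α) = 792/1932.2 = 0.4099;  α = 0.5901.
Bypass flow = 0.5901×2640 = 1557.9 tonne/day.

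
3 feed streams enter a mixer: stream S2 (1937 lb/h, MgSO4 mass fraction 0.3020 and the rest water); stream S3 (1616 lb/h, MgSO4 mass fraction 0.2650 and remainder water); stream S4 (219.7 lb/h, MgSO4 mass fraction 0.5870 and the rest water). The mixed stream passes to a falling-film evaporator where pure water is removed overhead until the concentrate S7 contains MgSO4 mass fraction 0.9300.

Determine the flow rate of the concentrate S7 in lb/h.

1228 lb/h

MgSO4 entering = 1937×0.302 + 1616×0.265 + 219.7×0.587 = 1142.2 lb/h.
All MgSO4 reports to S7, so S7 = 1142.2/0.930 = 1228.1 lb/h.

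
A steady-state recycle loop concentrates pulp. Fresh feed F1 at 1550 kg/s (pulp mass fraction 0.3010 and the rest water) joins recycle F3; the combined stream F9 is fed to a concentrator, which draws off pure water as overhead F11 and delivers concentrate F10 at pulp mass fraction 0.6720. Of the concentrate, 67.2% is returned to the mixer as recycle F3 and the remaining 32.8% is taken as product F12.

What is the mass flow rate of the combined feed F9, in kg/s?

Overall pulp balance (none leaves overhead): pulp in fresh feed = pulp in product, i.e. 1550×0.301 = (1−0.672)·F10·0.672.
F10 = 466.55/(0.672×0.328) = 2116.7 kg/s.
Recycle F3 = 0.672×2116.7 = 1422.4 kg/s.
Combined feed F9 = 1550 + 1422.4 = 2972.4 kg/s.

2972 kg/s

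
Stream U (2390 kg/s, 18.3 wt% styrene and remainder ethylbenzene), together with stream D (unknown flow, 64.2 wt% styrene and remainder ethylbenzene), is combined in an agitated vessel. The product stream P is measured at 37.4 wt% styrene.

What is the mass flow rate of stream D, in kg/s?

Let D be the unknown flow. Total out = 2390 + D.
styrene balance: 437.37 + 0.642·D = 0.374·(2390 + D)
(0.642 − 0.374)·D = 0.374×2390 − 437.37 = 456.49
D = 456.49 / 0.268 = 1703.3 kg/s

1703 kg/s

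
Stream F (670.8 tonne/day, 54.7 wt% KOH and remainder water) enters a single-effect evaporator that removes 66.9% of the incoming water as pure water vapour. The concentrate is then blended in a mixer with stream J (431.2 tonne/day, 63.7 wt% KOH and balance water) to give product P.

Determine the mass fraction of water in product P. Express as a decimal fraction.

0.286

Vapour removed = 0.669×0.453×670.8 = 203.29 tonne/day; concentrate = 467.51 tonne/day.
water reaching the mixer = 100.58 (from concentrate) + 431.2×0.363 = 257.11 tonne/day.
Product flow = 467.51 + 431.2 = 898.71 tonne/day; water fraction = 0.286.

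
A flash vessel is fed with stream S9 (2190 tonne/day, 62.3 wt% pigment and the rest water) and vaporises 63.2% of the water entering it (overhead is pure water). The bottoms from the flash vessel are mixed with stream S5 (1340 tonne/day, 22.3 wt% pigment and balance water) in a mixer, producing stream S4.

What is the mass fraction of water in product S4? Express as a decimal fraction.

Vapour removed = 0.632×0.377×2190 = 521.8 tonne/day; concentrate = 1668.2 tonne/day.
water reaching the mixer = 303.83 (from concentrate) + 1340×0.777 = 1345 tonne/day.
Product flow = 1668.2 + 1340 = 3008.2 tonne/day; water fraction = 0.4471.

0.4471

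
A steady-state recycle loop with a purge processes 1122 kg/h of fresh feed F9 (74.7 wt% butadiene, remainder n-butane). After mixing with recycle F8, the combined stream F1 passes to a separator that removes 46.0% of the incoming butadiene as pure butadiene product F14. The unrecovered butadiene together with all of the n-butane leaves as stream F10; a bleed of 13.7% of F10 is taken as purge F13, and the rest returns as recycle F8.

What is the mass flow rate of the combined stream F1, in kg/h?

n-butane enters only via F9 and leaves only via the purge: 1122×0.253 = 0.137×(n-butane in F10), and the separator passes all n-butane, so n-butane in F1 = n-butane in F10 = 2072 kg/h.
butadiene in F1: m_A = 1122×0.747 + (1−0.137)·(1−0.460)·m_A, so m_A = 838.13/0.5340 = 1569.6 kg/h.
F1 = 1569.6 + 2072 = 3641.6 kg/h.

3642 kg/h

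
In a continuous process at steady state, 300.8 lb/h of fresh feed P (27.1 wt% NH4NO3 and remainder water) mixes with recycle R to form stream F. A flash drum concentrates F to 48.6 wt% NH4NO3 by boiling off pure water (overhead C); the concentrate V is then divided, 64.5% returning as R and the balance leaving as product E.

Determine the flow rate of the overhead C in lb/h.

133.1 lb/h

Overall NH4NO3 balance (none leaves overhead): NH4NO3 in fresh feed = NH4NO3 in product, i.e. 300.8×0.271 = (1−0.645)·V·0.486.
V = 81.517/(0.486×0.355) = 472.48 lb/h.
Recycle R = 0.645×472.48 = 304.75 lb/h.
Combined feed F = 300.8 + 304.75 = 605.55 lb/h.
Overhead C = F − V = 605.55 − 472.48 = 133.07 lb/h.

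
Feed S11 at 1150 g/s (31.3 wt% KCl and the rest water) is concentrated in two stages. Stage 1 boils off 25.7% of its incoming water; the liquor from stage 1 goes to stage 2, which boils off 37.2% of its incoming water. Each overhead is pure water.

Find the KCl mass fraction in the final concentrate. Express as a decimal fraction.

water in feed = 1150×0.687 = 790.05 g/s.
After stage 1: water left = (1−0.257)×790.05 = 587.01; stream total = 946.96 g/s.
After stage 2: water left = (1−0.372)×587.01 = 368.64; final concentrate = 728.59 g/s.
KCl fraction = 359.95/728.59 = 0.494.

0.494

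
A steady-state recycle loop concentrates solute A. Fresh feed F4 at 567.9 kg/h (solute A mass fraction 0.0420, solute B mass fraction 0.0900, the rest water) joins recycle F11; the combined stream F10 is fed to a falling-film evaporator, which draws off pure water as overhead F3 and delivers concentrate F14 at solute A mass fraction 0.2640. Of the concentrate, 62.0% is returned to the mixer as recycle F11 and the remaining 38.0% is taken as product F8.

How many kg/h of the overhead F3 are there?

Overall solute A balance (none leaves overhead): solute A in fresh feed = solute A in product, i.e. 567.9×0.042 = (1−0.620)·F14·0.264.
F14 = 23.852/(0.264×0.380) = 237.76 kg/h.
Recycle F11 = 0.620×237.76 = 147.41 kg/h.
Combined feed F10 = 567.9 + 147.41 = 715.31 kg/h.
Overhead F3 = F10 − F14 = 715.31 − 237.76 = 477.55 kg/h.

477.6 kg/h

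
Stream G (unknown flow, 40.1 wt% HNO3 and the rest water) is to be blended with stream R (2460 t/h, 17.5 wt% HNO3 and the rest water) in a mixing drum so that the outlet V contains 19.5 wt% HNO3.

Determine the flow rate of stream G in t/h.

Let G be the unknown flow. Total out = 2460 + G.
HNO3 balance: 430.5 + 0.401·G = 0.195·(2460 + G)
(0.401 − 0.195)·G = 0.195×2460 − 430.5 = 49.2
G = 49.2 / 0.206 = 238.83 t/h

238.8 t/h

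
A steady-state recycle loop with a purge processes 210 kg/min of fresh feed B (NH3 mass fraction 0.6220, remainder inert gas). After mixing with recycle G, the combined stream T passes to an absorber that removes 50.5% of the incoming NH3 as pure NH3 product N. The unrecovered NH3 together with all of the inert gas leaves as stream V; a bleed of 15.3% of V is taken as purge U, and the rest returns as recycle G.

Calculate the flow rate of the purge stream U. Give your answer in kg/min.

inert gas enters only via B and leaves only via the purge: 210×0.378 = 0.153×(inert gas in V), and the absorber passes all inert gas, so inert gas in T = inert gas in V = 518.82 kg/min.
NH3 in T: m_A = 210×0.622 + (1−0.153)·(1−0.505)·m_A, so m_A = 130.62/0.5807 = 224.92 kg/min.
V = (1−0.505)×224.92 + 518.82 = 630.16 kg/min.
Purge U = 0.153×630.16 = 96.414 kg/min.

96.41 kg/min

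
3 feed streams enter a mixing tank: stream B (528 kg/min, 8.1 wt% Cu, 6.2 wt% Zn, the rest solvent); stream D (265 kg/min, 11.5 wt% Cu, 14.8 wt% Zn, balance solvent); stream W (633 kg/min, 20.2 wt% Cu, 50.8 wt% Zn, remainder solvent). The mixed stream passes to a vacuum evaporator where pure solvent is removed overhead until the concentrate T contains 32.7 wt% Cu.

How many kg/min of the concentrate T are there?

Cu entering = 528×0.081 + 265×0.115 + 633×0.202 = 201.11 kg/min.
All Cu reports to T, so T = 201.11/0.327 = 615.01 kg/min.

615 kg/min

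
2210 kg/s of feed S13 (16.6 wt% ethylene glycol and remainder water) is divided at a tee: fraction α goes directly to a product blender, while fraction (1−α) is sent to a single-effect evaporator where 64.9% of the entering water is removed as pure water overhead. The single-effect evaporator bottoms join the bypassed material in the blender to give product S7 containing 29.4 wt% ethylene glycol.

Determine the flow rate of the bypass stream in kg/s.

All 2210×0.166 = 366.86 kg/s of ethylene glycol reaches S7, so S7 = 366.86/0.294 = 1247.8 kg/s and vapour = 962.18 kg/s.
The evaporator receives (1−α)·2210 of feed at 0.834 water and removes 0.649 of that water:
0.649×0.834×(1−α)×2210 = 962.18
(1−α) = 962.18/1196.2 = 0.8044;  α = 0.1956.
Bypass flow = 0.1956×2210 = 432.36 kg/s.

432.4 kg/s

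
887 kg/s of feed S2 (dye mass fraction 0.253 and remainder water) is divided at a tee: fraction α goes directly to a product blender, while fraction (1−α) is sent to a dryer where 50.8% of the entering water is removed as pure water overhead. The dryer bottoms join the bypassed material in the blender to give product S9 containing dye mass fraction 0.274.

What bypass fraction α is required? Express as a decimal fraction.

All 887×0.253 = 224.41 kg/s of dye reaches S9, so S9 = 224.41/0.274 = 819.02 kg/s and vapour = 67.982 kg/s.
The evaporator receives (1−α)·887 of feed at 0.747 water and removes 0.508 of that water:
0.508×0.747×(1−α)×887 = 67.982
(1−α) = 67.982/336.6 = 0.2020;  α = 0.7980.

0.798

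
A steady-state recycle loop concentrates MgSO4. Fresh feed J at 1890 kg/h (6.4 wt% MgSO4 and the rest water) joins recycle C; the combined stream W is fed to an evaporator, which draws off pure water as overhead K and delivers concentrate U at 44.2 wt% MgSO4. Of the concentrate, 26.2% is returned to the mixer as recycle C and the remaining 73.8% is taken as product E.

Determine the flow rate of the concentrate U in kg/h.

370.8 kg/h

Overall MgSO4 balance (none leaves overhead): MgSO4 in fresh feed = MgSO4 in product, i.e. 1890×0.064 = (1−0.262)·U·0.442.
U = 120.96/(0.442×0.738) = 370.82 kg/h.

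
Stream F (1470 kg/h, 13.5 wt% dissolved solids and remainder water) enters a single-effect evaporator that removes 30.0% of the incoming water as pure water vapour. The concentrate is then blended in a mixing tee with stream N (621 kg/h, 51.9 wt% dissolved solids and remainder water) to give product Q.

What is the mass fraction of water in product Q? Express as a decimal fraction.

Vapour removed = 0.300×0.865×1470 = 381.46 kg/h; concentrate = 1088.5 kg/h.
water reaching the mixer = 890.09 (from concentrate) + 621×0.481 = 1188.8 kg/h.
Product flow = 1088.5 + 621 = 1709.5 kg/h; water fraction = 0.695.

0.695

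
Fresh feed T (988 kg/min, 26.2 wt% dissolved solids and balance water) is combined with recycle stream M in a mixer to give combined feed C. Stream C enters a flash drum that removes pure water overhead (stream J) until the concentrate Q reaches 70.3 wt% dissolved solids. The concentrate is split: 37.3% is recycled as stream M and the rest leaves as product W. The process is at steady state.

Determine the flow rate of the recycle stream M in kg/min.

Overall dissolved solids balance (none leaves overhead): dissolved solids in fresh feed = dissolved solids in product, i.e. 988×0.262 = (1−0.373)·Q·0.703.
Q = 258.86/(0.703×0.627) = 587.27 kg/min.
Recycle M = 0.373×587.27 = 219.05 kg/min.

219.1 kg/min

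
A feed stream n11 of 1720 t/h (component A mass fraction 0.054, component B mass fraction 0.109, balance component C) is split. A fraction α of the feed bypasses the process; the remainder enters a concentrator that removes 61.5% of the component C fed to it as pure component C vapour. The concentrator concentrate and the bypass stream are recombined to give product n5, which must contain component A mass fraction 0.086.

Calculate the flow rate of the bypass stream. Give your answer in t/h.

All 1720×0.054 = 92.88 t/h of component A reaches n5, so n5 = 92.88/0.086 = 1080 t/h and vapour = 640 t/h.
The evaporator receives (1−α)·1720 of feed at 0.837 component C and removes 0.615 of that component C:
0.615×0.837×(1−α)×1720 = 640
(1−α) = 640/885.38 = 0.7229;  α = 0.2771.
Bypass flow = 0.2771×1720 = 476.69 t/h.

476.7 t/h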